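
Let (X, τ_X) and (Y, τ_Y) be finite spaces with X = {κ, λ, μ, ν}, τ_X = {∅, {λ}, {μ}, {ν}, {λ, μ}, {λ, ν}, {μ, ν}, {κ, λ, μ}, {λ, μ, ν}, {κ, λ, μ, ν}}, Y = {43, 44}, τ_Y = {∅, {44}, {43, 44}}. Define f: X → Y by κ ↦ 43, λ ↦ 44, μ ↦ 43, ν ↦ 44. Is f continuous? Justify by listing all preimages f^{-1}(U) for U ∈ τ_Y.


f IS continuous.

Compute f^{-1}(U) for each U ∈ τ_Y:
  U = ∅: f^{-1}(U) = ∅ ∈ τ_X ✓.
  U = {44}: f^{-1}(U) = {λ, ν} ∈ τ_X ✓.
  U = {43, 44}: f^{-1}(U) = {κ, λ, μ, ν} ∈ τ_X ✓.
Every preimage lies in τ_X, so f IS continuous.


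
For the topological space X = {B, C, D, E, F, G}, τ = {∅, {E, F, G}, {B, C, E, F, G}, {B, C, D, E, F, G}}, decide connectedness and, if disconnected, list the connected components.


(X, τ) is connected.

Find clopen sets (U ∈ τ with X ∖ U ∈ τ):
  U = ∅, X ∖ U = {B, C, D, E, F, G} — both open, so U is clopen.
  U = {B, C, D, E, F, G}, X ∖ U = ∅ — both open, so U is clopen.
Only trivial clopens (∅ and X) exist, so (X, τ) is connected.
Compute connected components by grouping points that agree on all clopens:
  component: {B, C, D, E, F, G}


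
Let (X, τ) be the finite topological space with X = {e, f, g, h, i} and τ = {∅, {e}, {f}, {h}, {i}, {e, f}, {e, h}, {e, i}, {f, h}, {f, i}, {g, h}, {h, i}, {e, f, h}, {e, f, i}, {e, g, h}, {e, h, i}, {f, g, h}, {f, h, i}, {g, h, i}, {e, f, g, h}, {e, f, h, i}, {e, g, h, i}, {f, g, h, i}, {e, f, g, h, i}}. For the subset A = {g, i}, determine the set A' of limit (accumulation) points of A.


A' = ∅

For each x ∈ X, list the open sets U ∈ τ with x ∈ U, then check whether U ∩ (A ∖ {x}) ≠ ∅ for every such U.
  x = e: open {e} ∋ x has {e} ∩ (A ∖ {e}) = ∅, so x is NOT a limit point.
  x = f: open {f} ∋ x has {f} ∩ (A ∖ {f}) = ∅, so x is NOT a limit point.
  x = g: open {g, h} ∋ x has {g, h} ∩ (A ∖ {g}) = ∅, so x is NOT a limit point.
  x = h: open {h} ∋ x has {h} ∩ (A ∖ {h}) = ∅, so x is NOT a limit point.
  x = i: open {i} ∋ x has {i} ∩ (A ∖ {i}) = ∅, so x is NOT a limit point.
Collecting: A' = ∅.


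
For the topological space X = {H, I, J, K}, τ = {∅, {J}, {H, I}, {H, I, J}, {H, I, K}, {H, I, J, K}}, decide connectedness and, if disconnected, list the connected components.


(X, τ) is disconnected; components = [{J}, {H, I, K}].

Find clopen sets (U ∈ τ with X ∖ U ∈ τ):
  U = ∅, X ∖ U = {H, I, J, K} — both open, so U is clopen.
  U = {J}, X ∖ U = {H, I, K} — both open, so U is clopen.
  U = {H, I, K}, X ∖ U = {J} — both open, so U is clopen.
  U = {H, I, J, K}, X ∖ U = ∅ — both open, so U is clopen.
Nontrivial clopen(s) exist: e.g. {J}. So (X, τ) is disconnected.
Compute connected components by grouping points that agree on all clopens:
  component: {J}
  component: {H, I, K}


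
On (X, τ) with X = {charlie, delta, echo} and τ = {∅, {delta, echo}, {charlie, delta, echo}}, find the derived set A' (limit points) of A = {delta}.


A' = {charlie, echo}

For each x ∈ X, list the open sets U ∈ τ with x ∈ U, then check whether U ∩ (A ∖ {x}) ≠ ∅ for every such U.
  x = charlie: opens ∋ x are {charlie, delta, echo}; each meets A ∖ {charlie}, so x IS a limit point.
  x = delta: open {delta, echo} ∋ x has {delta, echo} ∩ (A ∖ {delta}) = ∅, so x is NOT a limit point.
  x = echo: opens ∋ x are {delta, echo}, {charlie, delta, echo}; each meets A ∖ {echo}, so x IS a limit point.
Collecting: A' = {charlie, echo}.


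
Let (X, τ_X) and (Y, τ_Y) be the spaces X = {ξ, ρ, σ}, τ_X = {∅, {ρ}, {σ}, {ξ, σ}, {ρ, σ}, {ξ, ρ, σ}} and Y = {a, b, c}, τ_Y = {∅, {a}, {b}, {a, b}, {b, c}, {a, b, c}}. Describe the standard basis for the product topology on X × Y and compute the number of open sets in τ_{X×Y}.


Basis B = {∅ × ∅, {ρ} × {a}, {ρ} × {b}, {σ} × {a}, {σ} × {b}, {ξ, σ} × {a}, {ξ, σ} × {b}, {ρ} × {a, b}, {ρ, σ} × {a}, {ρ} × {b, c}, {ρ, σ} × {b}, {σ} × {a, b}, {σ} × {b, c}, {ξ, ρ, σ} × {a}, {ξ, ρ, σ} × {b}, {ρ} × {a, b, c}, {σ} × {a, b, c}, {ξ, σ} × {a, b}, {ξ, σ} × {b, c}, {ρ, σ} × {a, b}, {ρ, σ} × {b, c}, {ξ, σ} × {a, b, c}, {ξ, ρ, σ} × {a, b}, {ξ, ρ, σ} × {b, c}, {ρ, σ} × {a, b, c}, {ξ, ρ, σ} × {a, b, c}}; |τ_{X×Y}| = 108.

Enumerate products U × V with U ∈ τ_X, V ∈ τ_Y (deduplicated):
  ∅ × ∅ = {} (∅)
  {ρ} × {a} = {(ρ,a)}
  {ρ} × {b} = {(ρ,b)}
  {σ} × {a} = {(σ,a)}
  {σ} × {b} = {(σ,b)}
  {ξ, σ} × {a} = {(ξ,a), (σ,a)}
  {ξ, σ} × {b} = {(ξ,b), (σ,b)}
  {ρ} × {a, b} = {(ρ,a), (ρ,b)}
  {ρ, σ} × {a} = {(ρ,a), (σ,a)}
  {ρ} × {b, c} = {(ρ,b), (ρ,c)}
  {ρ, σ} × {b} = {(ρ,b), (σ,b)}
  {σ} × {a, b} = {(σ,a), (σ,b)}
  {σ} × {b, c} = {(σ,b), (σ,c)}
  {ξ, ρ, σ} × {a} = {(ξ,a), (ρ,a), (σ,a)}
  {ξ, ρ, σ} × {b} = {(ξ,b), (ρ,b), (σ,b)}
  {ρ} × {a, b, c} = {(ρ,a), (ρ,b), (ρ,c)}
  {σ} × {a, b, c} = {(σ,a), (σ,b), (σ,c)}
  {ξ, σ} × {a, b} = {(ξ,a), (ξ,b), (σ,a), (σ,b)}
  {ξ, σ} × {b, c} = {(ξ,b), (ξ,c), (σ,b), (σ,c)}
  {ρ, σ} × {a, b} = {(ρ,a), (ρ,b), (σ,a), (σ,b)}
  {ρ, σ} × {b, c} = {(ρ,b), (ρ,c), (σ,b), (σ,c)}
  {ξ, σ} × {a, b, c} = {(ξ,a), (ξ,b), (ξ,c), (σ,a), (σ,b), (σ,c)}
  {ξ, ρ, σ} × {a, b} = {(ξ,a), (ξ,b), (ρ,a), (ρ,b), (σ,a), (σ,b)}
  {ξ, ρ, σ} × {b, c} = {(ξ,b), (ξ,c), (ρ,b), (ρ,c), (σ,b), (σ,c)}
  {ρ, σ} × {a, b, c} = {(ρ,a), (ρ,b), (ρ,c), (σ,a), (σ,b), (σ,c)}
  {ξ, ρ, σ} × {a, b, c} = {(ξ,a), (ξ,b), (ξ,c), (ρ,a), (ρ,b), (ρ,c), (σ,a), (σ,b), (σ,c)}
These 26 distinct sets form the basis B.
Close under arbitrary unions to get τ_{X×Y}; counting gives |τ_{X×Y}| = 108.


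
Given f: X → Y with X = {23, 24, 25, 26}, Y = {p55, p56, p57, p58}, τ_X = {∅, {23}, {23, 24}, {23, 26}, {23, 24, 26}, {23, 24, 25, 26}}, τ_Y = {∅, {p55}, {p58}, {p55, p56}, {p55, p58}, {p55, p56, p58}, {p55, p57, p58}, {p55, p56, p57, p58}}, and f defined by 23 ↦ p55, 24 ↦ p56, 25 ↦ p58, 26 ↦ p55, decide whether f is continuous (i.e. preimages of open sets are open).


f is NOT continuous.

Compute f^{-1}(U) for each U ∈ τ_Y:
  U = ∅: f^{-1}(U) = ∅ ∈ τ_X ✓.
  U = {p55}: f^{-1}(U) = {23, 26} ∈ τ_X ✓.
  U = {p58}: f^{-1}(U) = {25} ∉ τ_X ✗.
  U = {p55, p56}: f^{-1}(U) = {23, 24, 26} ∈ τ_X ✓.
  U = {p55, p58}: f^{-1}(U) = {23, 25, 26} ∉ τ_X ✗.
  U = {p55, p56, p58}: f^{-1}(U) = {23, 24, 25, 26} ∈ τ_X ✓.
  U = {p55, p57, p58}: f^{-1}(U) = {23, 25, 26} ∉ τ_X ✗.
  U = {p55, p56, p57, p58}: f^{-1}(U) = {23, 24, 25, 26} ∈ τ_X ✓.
Found U = {p58} with f^{-1}(U) = {25} not in τ_X. Therefore f is NOT continuous.


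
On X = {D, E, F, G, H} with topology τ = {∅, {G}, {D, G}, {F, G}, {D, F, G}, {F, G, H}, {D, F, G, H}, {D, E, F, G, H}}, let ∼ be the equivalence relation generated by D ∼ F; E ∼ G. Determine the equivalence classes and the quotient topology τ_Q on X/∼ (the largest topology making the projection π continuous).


X/∼ = {[D=F], [E=G], [H]}; |τ_Q| = 2.

Equivalence classes: [D=F], [E=G], [H].
Quotient map π: X → X/∼ sends D ↦ [D=F], E ↦ [E=G], F ↦ [D=F], G ↦ [E=G], H ↦ [H].
For each subset V ⊆ X/∼, compute π^{-1}(V) ⊆ X and check whether π^{-1}(V) ∈ τ. V is open in τ_Q iff π^{-1}(V) ∈ τ.
  V = {}: π^{-1}(V) = ∅ ∈ τ ✓.
  V = {[D=F]}: π^{-1}(V) = {D, F} ∉ τ ✗.
  V = {[E=G]}: π^{-1}(V) = {E, G} ∉ τ ✗.
  V = {[D=F], [E=G]}: π^{-1}(V) = {D, E, F, G} ∉ τ ✗.
  V = {[H]}: π^{-1}(V) = {H} ∉ τ ✗.
  V = {[D=F], [H]}: π^{-1}(V) = {D, F, H} ∉ τ ✗.
  V = {[E=G], [H]}: π^{-1}(V) = {E, G, H} ∉ τ ✗.
  V = {[D=F], [E=G], [H]}: π^{-1}(V) = {D, E, F, G, H} ∈ τ ✓.
Open sets in the quotient: τ_Q = {{}, {[D=F], [E=G], [H]}} (2 elements).


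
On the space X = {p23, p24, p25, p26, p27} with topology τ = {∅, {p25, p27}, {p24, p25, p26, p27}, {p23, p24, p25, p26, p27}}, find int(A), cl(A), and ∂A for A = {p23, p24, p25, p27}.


int(A) = {p25, p27}, cl(A) = {p23, p24, p25, p26, p27}, ∂A = {p23, p24, p26}.

Closed sets in (X, τ) are complements of opens:
  closed(X, τ) = {∅, {p23}, {p23, p24, p26}, {p23, p24, p25, p26, p27}}.
int(A) = ⋃ {U ∈ τ : U ⊆ A}. Opens contained in A: ∅, {p25, p27}.
Taking the union of these: int(A) = {p25, p27}.
cl(A) = ⋂ {C closed : A ⊆ C}. Closed sets containing A: {p23, p24, p25, p26, p27}.
Intersecting these: cl(A) = {p23, p24, p25, p26, p27}.
∂A = cl(A) ∖ int(A) = {p23, p24, p25, p26, p27} ∖ {p25, p27} = {p23, p24, p26}.


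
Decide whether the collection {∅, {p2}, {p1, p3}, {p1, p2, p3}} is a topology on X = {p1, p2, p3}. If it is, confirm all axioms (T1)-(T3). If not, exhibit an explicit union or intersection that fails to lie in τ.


τ IS a topology on X.

Axiom (T1): ∅ ∈ τ? Yes; X ∈ τ? Yes.
Axiom (T2/T3): check pairwise unions and intersections of members of τ.
All pairwise intersections and unions checked — each lies in τ. Therefore τ satisfies (T1), (T2), (T3): it IS a topology on X.


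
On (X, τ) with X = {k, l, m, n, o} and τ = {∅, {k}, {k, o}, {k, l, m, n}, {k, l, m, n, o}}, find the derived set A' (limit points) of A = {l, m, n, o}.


A' = {l, m, n}

For each x ∈ X, list the open sets U ∈ τ with x ∈ U, then check whether U ∩ (A ∖ {x}) ≠ ∅ for every such U.
  x = k: open {k} ∋ x has {k} ∩ (A ∖ {k}) = ∅, so x is NOT a limit point.
  x = l: opens ∋ x are {k, l, m, n}, {k, l, m, n, o}; each meets A ∖ {l}, so x IS a limit point.
  x = m: opens ∋ x are {k, l, m, n}, {k, l, m, n, o}; each meets A ∖ {m}, so x IS a limit point.
  x = n: opens ∋ x are {k, l, m, n}, {k, l, m, n, o}; each meets A ∖ {n}, so x IS a limit point.
  x = o: open {k, o} ∋ x has {k, o} ∩ (A ∖ {o}) = ∅, so x is NOT a limit point.
Collecting: A' = {l, m, n}.


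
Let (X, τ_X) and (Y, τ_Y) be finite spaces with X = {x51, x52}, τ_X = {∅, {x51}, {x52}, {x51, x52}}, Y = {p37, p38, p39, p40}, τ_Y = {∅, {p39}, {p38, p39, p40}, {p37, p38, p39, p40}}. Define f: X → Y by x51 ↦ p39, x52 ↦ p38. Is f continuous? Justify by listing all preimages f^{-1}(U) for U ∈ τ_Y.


f IS continuous.

Compute f^{-1}(U) for each U ∈ τ_Y:
  U = ∅: f^{-1}(U) = ∅ ∈ τ_X ✓.
  U = {p39}: f^{-1}(U) = {x51} ∈ τ_X ✓.
  U = {p38, p39, p40}: f^{-1}(U) = {x51, x52} ∈ τ_X ✓.
  U = {p37, p38, p39, p40}: f^{-1}(U) = {x51, x52} ∈ τ_X ✓.
Every preimage lies in τ_X, so f IS continuous.


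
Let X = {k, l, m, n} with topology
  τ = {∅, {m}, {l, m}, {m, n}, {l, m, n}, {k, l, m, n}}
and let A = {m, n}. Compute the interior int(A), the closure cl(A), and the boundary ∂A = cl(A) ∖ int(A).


int(A) = {m, n}, cl(A) = {k, l, m, n}, ∂A = {k, l}.

Closed sets in (X, τ) are complements of opens:
  closed(X, τ) = {∅, {k}, {k, l}, {k, n}, {k, l, n}, {k, l, m, n}}.
int(A) = ⋃ {U ∈ τ : U ⊆ A}. Opens contained in A: ∅, {m}, {m, n}.
Taking the union of these: int(A) = {m, n}.
cl(A) = ⋂ {C closed : A ⊆ C}. Closed sets containing A: {k, l, m, n}.
Intersecting these: cl(A) = {k, l, m, n}.
∂A = cl(A) ∖ int(A) = {k, l, m, n} ∖ {m, n} = {k, l}.


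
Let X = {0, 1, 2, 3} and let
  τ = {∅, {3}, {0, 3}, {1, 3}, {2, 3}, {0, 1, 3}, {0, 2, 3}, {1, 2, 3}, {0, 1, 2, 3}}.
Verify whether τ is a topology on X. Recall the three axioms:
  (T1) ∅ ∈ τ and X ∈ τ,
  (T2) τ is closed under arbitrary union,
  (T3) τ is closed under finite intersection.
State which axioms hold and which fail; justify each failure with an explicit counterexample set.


τ IS a topology on X.

Axiom (T1): ∅ ∈ τ? Yes; X ∈ τ? Yes.
Axiom (T2/T3): check pairwise unions and intersections of members of τ.
All pairwise intersections and unions checked — each lies in τ. Therefore τ satisfies (T1), (T2), (T3): it IS a topology on X.


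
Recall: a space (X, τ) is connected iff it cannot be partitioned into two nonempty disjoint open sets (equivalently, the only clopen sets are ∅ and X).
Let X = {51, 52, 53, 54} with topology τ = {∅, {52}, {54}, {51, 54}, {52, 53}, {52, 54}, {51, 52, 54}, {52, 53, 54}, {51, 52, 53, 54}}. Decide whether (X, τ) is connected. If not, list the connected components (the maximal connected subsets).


(X, τ) is disconnected; components = [{51, 54}, {52, 53}].

Find clopen sets (U ∈ τ with X ∖ U ∈ τ):
  U = ∅, X ∖ U = {51, 52, 53, 54} — both open, so U is clopen.
  U = {51, 54}, X ∖ U = {52, 53} — both open, so U is clopen.
  U = {52, 53}, X ∖ U = {51, 54} — both open, so U is clopen.
  U = {51, 52, 53, 54}, X ∖ U = ∅ — both open, so U is clopen.
Nontrivial clopen(s) exist: e.g. {52, 53}. So (X, τ) is disconnected.
Compute connected components by grouping points that agree on all clopens:
  component: {51, 54}
  component: {52, 53}


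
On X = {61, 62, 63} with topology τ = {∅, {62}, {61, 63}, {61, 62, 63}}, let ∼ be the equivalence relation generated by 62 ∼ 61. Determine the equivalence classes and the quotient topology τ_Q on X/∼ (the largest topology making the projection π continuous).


X/∼ = {[61=62], [63]}; |τ_Q| = 2.

Equivalence classes: [61=62], [63].
Quotient map π: X → X/∼ sends 61 ↦ [61=62], 62 ↦ [61=62], 63 ↦ [63].
For each subset V ⊆ X/∼, compute π^{-1}(V) ⊆ X and check whether π^{-1}(V) ∈ τ. V is open in τ_Q iff π^{-1}(V) ∈ τ.
  V = {}: π^{-1}(V) = ∅ ∈ τ ✓.
  V = {[61=62]}: π^{-1}(V) = {61, 62} ∉ τ ✗.
  V = {[63]}: π^{-1}(V) = {63} ∉ τ ✗.
  V = {[61=62], [63]}: π^{-1}(V) = {61, 62, 63} ∈ τ ✓.
Open sets in the quotient: τ_Q = {{}, {[61=62], [63]}} (2 elements).


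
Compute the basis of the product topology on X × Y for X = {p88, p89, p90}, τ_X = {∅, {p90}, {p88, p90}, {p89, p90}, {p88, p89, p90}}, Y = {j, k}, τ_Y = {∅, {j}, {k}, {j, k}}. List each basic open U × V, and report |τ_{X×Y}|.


Basis B = {∅ × ∅, {p90} × {j}, {p90} × {k}, {p88, p90} × {j}, {p88, p90} × {k}, {p89, p90} × {j}, {p89, p90} × {k}, {p90} × {j, k}, {p88, p89, p90} × {j}, {p88, p89, p90} × {k}, {p88, p90} × {j, k}, {p89, p90} × {j, k}, {p88, p89, p90} × {j, k}}; |τ_{X×Y}| = 25.

Enumerate products U × V with U ∈ τ_X, V ∈ τ_Y (deduplicated):
  ∅ × ∅ = {} (∅)
  {p90} × {j} = {(p90,j)}
  {p90} × {k} = {(p90,k)}
  {p88, p90} × {j} = {(p88,j), (p90,j)}
  {p88, p90} × {k} = {(p88,k), (p90,k)}
  {p89, p90} × {j} = {(p89,j), (p90,j)}
  {p89, p90} × {k} = {(p89,k), (p90,k)}
  {p90} × {j, k} = {(p90,j), (p90,k)}
  {p88, p89, p90} × {j} = {(p88,j), (p89,j), (p90,j)}
  {p88, p89, p90} × {k} = {(p88,k), (p89,k), (p90,k)}
  {p88, p90} × {j, k} = {(p88,j), (p88,k), (p90,j), (p90,k)}
  {p89, p90} × {j, k} = {(p89,j), (p89,k), (p90,j), (p90,k)}
  {p88, p89, p90} × {j, k} = {(p88,j), (p88,k), (p89,j), (p89,k), (p90,j), (p90,k)}
These 13 distinct sets form the basis B.
Close under arbitrary unions to get τ_{X×Y}; counting gives |τ_{X×Y}| = 25.


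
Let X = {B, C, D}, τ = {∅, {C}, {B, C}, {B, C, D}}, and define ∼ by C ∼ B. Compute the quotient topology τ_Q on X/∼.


X/∼ = {[B=C], [D]}; |τ_Q| = 3.

Equivalence classes: [B=C], [D].
Quotient map π: X → X/∼ sends B ↦ [B=C], C ↦ [B=C], D ↦ [D].
For each subset V ⊆ X/∼, compute π^{-1}(V) ⊆ X and check whether π^{-1}(V) ∈ τ. V is open in τ_Q iff π^{-1}(V) ∈ τ.
  V = {}: π^{-1}(V) = ∅ ∈ τ ✓.
  V = {[B=C]}: π^{-1}(V) = {B, C} ∈ τ ✓.
  V = {[D]}: π^{-1}(V) = {D} ∉ τ ✗.
  V = {[B=C], [D]}: π^{-1}(V) = {B, C, D} ∈ τ ✓.
Open sets in the quotient: τ_Q = {{}, {[B=C]}, {[B=C], [D]}} (3 elements).


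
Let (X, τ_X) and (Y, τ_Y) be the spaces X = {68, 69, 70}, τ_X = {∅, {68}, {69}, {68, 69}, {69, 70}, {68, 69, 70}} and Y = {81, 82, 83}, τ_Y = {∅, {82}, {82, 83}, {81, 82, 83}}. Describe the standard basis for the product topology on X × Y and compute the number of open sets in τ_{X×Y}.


Basis B = {∅ × ∅, {68} × {82}, {69} × {82}, {68} × {82, 83}, {68, 69} × {82}, {69} × {82, 83}, {69, 70} × {82}, {68} × {81, 82, 83}, {68, 69, 70} × {82}, {69} × {81, 82, 83}, {68, 69} × {82, 83}, {69, 70} × {82, 83}, {68, 69} × {81, 82, 83}, {68, 69, 70} × {82, 83}, {69, 70} × {81, 82, 83}, {68, 69, 70} × {81, 82, 83}}; |τ_{X×Y}| = 40.

Enumerate products U × V with U ∈ τ_X, V ∈ τ_Y (deduplicated):
  ∅ × ∅ = {} (∅)
  {68} × {82} = {(68,82)}
  {69} × {82} = {(69,82)}
  {68} × {82, 83} = {(68,82), (68,83)}
  {68, 69} × {82} = {(68,82), (69,82)}
  {69} × {82, 83} = {(69,82), (69,83)}
  {69, 70} × {82} = {(69,82), (70,82)}
  {68} × {81, 82, 83} = {(68,81), (68,82), (68,83)}
  {68, 69, 70} × {82} = {(68,82), (69,82), (70,82)}
  {69} × {81, 82, 83} = {(69,81), (69,82), (69,83)}
  {68, 69} × {82, 83} = {(68,82), (68,83), (69,82), (69,83)}
  {69, 70} × {82, 83} = {(69,82), (69,83), (70,82), (70,83)}
  {68, 69} × {81, 82, 83} = {(68,81), (68,82), (68,83), (69,81), (69,82), (69,83)}
  {68, 69, 70} × {82, 83} = {(68,82), (68,83), (69,82), (69,83), (70,82), (70,83)}
  {69, 70} × {81, 82, 83} = {(69,81), (69,82), (69,83), (70,81), (70,82), (70,83)}
  {68, 69, 70} × {81, 82, 83} = {(68,81), (68,82), (68,83), (69,81), (69,82), (69,83), (70,81), (70,82), (70,83)}
These 16 distinct sets form the basis B.
Close under arbitrary unions to get τ_{X×Y}; counting gives |τ_{X×Y}| = 40.


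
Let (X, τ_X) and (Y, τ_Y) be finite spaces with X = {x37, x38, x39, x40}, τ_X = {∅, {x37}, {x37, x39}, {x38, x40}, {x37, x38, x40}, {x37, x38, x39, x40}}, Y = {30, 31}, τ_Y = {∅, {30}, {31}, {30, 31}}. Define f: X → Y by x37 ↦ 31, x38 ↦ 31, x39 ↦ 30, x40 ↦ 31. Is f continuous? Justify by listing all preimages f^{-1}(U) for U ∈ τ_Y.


f is NOT continuous.

Compute f^{-1}(U) for each U ∈ τ_Y:
  U = ∅: f^{-1}(U) = ∅ ∈ τ_X ✓.
  U = {30}: f^{-1}(U) = {x39} ∉ τ_X ✗.
  U = {31}: f^{-1}(U) = {x37, x38, x40} ∈ τ_X ✓.
  U = {30, 31}: f^{-1}(U) = {x37, x38, x39, x40} ∈ τ_X ✓.
Found U = {30} with f^{-1}(U) = {x39} not in τ_X. Therefore f is NOT continuous.


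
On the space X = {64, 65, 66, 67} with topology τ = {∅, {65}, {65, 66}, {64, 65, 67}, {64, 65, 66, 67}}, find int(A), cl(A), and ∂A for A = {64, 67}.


int(A) = ∅, cl(A) = {64, 67}, ∂A = {64, 67}.

Closed sets in (X, τ) are complements of opens:
  closed(X, τ) = {∅, {66}, {64, 67}, {64, 66, 67}, {64, 65, 66, 67}}.
int(A) = ⋃ {U ∈ τ : U ⊆ A}. Opens contained in A: ∅.
Taking the union of these: int(A) = ∅.
cl(A) = ⋂ {C closed : A ⊆ C}. Closed sets containing A: {64, 67}, {64, 66, 67}, {64, 65, 66, 67}.
Intersecting these: cl(A) = {64, 67}.
∂A = cl(A) ∖ int(A) = {64, 67} ∖ ∅ = {64, 67}.


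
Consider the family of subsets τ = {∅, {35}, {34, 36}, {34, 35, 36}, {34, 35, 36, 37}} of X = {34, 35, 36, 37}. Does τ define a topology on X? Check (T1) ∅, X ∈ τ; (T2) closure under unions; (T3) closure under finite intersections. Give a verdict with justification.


τ IS a topology on X.

Axiom (T1): ∅ ∈ τ? Yes; X ∈ τ? Yes.
Axiom (T2/T3): check pairwise unions and intersections of members of τ.
All pairwise intersections and unions checked — each lies in τ. Therefore τ satisfies (T1), (T2), (T3): it IS a topology on X.


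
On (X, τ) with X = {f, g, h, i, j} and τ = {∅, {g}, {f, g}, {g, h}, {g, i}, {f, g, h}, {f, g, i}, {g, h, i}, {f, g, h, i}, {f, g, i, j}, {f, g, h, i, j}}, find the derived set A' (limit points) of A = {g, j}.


A' = {f, h, i, j}

For each x ∈ X, list the open sets U ∈ τ with x ∈ U, then check whether U ∩ (A ∖ {x}) ≠ ∅ for every such U.
  x = f: opens ∋ x are {f, g}, {f, g, h}, {f, g, i}, {f, g, h, i}, {f, g, i, j}, {f, g, h, i, j}; each meets A ∖ {f}, so x IS a limit point.
  x = g: open {g} ∋ x has {g} ∩ (A ∖ {g}) = ∅, so x is NOT a limit point.
  x = h: opens ∋ x are {g, h}, {f, g, h}, {g, h, i}, {f, g, h, i}, {f, g, h, i, j}; each meets A ∖ {h}, so x IS a limit point.
  x = i: opens ∋ x are {g, i}, {f, g, i}, {g, h, i}, {f, g, h, i}, {f, g, i, j}, {f, g, h, i, j}; each meets A ∖ {i}, so x IS a limit point.
  x = j: opens ∋ x are {f, g, i, j}, {f, g, h, i, j}; each meets A ∖ {j}, so x IS a limit point.
Collecting: A' = {f, h, i, j}.


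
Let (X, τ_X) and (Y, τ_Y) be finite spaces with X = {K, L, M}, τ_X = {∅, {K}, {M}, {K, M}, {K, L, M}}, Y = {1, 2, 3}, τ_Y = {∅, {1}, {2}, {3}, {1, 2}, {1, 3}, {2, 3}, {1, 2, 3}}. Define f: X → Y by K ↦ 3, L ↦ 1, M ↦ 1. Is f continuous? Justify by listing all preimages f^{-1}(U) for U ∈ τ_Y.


f is NOT continuous.

Compute f^{-1}(U) for each U ∈ τ_Y:
  U = ∅: f^{-1}(U) = ∅ ∈ τ_X ✓.
  U = {1}: f^{-1}(U) = {L, M} ∉ τ_X ✗.
  U = {2}: f^{-1}(U) = ∅ ∈ τ_X ✓.
  U = {3}: f^{-1}(U) = {K} ∈ τ_X ✓.
  U = {1, 2}: f^{-1}(U) = {L, M} ∉ τ_X ✗.
  U = {1, 3}: f^{-1}(U) = {K, L, M} ∈ τ_X ✓.
  U = {2, 3}: f^{-1}(U) = {K} ∈ τ_X ✓.
  U = {1, 2, 3}: f^{-1}(U) = {K, L, M} ∈ τ_X ✓.
Found U = {1} with f^{-1}(U) = {L, M} not in τ_X. Therefore f is NOT continuous.


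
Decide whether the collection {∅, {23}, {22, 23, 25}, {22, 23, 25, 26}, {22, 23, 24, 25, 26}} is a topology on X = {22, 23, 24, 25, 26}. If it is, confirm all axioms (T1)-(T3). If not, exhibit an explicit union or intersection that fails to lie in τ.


τ IS a topology on X.

Axiom (T1): ∅ ∈ τ? Yes; X ∈ τ? Yes.
Axiom (T2/T3): check pairwise unions and intersections of members of τ.
All pairwise intersections and unions checked — each lies in τ. Therefore τ satisfies (T1), (T2), (T3): it IS a topology on X.


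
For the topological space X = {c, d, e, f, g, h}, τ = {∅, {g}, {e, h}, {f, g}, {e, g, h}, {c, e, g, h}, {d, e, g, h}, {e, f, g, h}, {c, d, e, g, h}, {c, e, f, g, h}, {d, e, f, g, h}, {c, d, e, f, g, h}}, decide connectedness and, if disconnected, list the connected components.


(X, τ) is connected.

Find clopen sets (U ∈ τ with X ∖ U ∈ τ):
  U = ∅, X ∖ U = {c, d, e, f, g, h} — both open, so U is clopen.
  U = {c, d, e, f, g, h}, X ∖ U = ∅ — both open, so U is clopen.
Only trivial clopens (∅ and X) exist, so (X, τ) is connected.
Compute connected components by grouping points that agree on all clopens:
  component: {c, d, e, f, g, h}


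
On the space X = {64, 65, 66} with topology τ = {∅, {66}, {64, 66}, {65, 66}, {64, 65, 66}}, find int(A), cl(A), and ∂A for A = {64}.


int(A) = ∅, cl(A) = {64}, ∂A = {64}.

Closed sets in (X, τ) are complements of opens:
  closed(X, τ) = {∅, {64}, {65}, {64, 65}, {64, 65, 66}}.
int(A) = ⋃ {U ∈ τ : U ⊆ A}. Opens contained in A: ∅.
Taking the union of these: int(A) = ∅.
cl(A) = ⋂ {C closed : A ⊆ C}. Closed sets containing A: {64}, {64, 65}, {64, 65, 66}.
Intersecting these: cl(A) = {64}.
∂A = cl(A) ∖ int(A) = {64} ∖ ∅ = {64}.


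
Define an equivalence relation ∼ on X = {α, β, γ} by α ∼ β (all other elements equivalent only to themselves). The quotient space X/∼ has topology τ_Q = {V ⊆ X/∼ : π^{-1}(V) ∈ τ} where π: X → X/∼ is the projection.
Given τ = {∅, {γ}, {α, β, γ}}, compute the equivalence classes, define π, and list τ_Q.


X/∼ = {[α=β], [γ]}; |τ_Q| = 3.

Equivalence classes: [α=β], [γ].
Quotient map π: X → X/∼ sends α ↦ [α=β], β ↦ [α=β], γ ↦ [γ].
For each subset V ⊆ X/∼, compute π^{-1}(V) ⊆ X and check whether π^{-1}(V) ∈ τ. V is open in τ_Q iff π^{-1}(V) ∈ τ.
  V = {}: π^{-1}(V) = ∅ ∈ τ ✓.
  V = {[α=β]}: π^{-1}(V) = {α, β} ∉ τ ✗.
  V = {[γ]}: π^{-1}(V) = {γ} ∈ τ ✓.
  V = {[α=β], [γ]}: π^{-1}(V) = {α, β, γ} ∈ τ ✓.
Open sets in the quotient: τ_Q = {{}, {[γ]}, {[α=β], [γ]}} (3 elements).


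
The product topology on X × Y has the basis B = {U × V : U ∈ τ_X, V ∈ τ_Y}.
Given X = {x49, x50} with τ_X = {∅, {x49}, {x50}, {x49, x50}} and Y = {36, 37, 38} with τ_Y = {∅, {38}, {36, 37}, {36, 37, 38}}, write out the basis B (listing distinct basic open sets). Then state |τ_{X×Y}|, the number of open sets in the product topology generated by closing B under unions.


Basis B = {∅ × ∅, {x49} × {38}, {x50} × {38}, {x49} × {36, 37}, {x49, x50} × {38}, {x50} × {36, 37}, {x49} × {36, 37, 38}, {x50} × {36, 37, 38}, {x49, x50} × {36, 37}, {x49, x50} × {36, 37, 38}}; |τ_{X×Y}| = 16.

Enumerate products U × V with U ∈ τ_X, V ∈ τ_Y (deduplicated):
  ∅ × ∅ = {} (∅)
  {x49} × {38} = {(x49,38)}
  {x50} × {38} = {(x50,38)}
  {x49} × {36, 37} = {(x49,36), (x49,37)}
  {x49, x50} × {38} = {(x49,38), (x50,38)}
  {x50} × {36, 37} = {(x50,36), (x50,37)}
  {x49} × {36, 37, 38} = {(x49,36), (x49,37), (x49,38)}
  {x50} × {36, 37, 38} = {(x50,36), (x50,37), (x50,38)}
  {x49, x50} × {36, 37} = {(x49,36), (x49,37), (x50,36), (x50,37)}
  {x49, x50} × {36, 37, 38} = {(x49,36), (x49,37), (x49,38), (x50,36), (x50,37), (x50,38)}
These 10 distinct sets form the basis B.
Close under arbitrary unions to get τ_{X×Y}; counting gives |τ_{X×Y}| = 16.


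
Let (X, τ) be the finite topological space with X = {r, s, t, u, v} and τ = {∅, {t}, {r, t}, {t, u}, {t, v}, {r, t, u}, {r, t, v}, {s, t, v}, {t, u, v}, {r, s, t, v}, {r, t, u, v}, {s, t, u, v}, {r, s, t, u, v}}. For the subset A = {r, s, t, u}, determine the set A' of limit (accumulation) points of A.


A' = {r, s, u, v}

For each x ∈ X, list the open sets U ∈ τ with x ∈ U, then check whether U ∩ (A ∖ {x}) ≠ ∅ for every such U.
  x = r: opens ∋ x are {r, t}, {r, t, u}, {r, t, v}, {r, s, t, v}, {r, t, u, v}, {r, s, t, u, v}; each meets A ∖ {r}, so x IS a limit point.
  x = s: opens ∋ x are {s, t, v}, {r, s, t, v}, {s, t, u, v}, {r, s, t, u, v}; each meets A ∖ {s}, so x IS a limit point.
  x = t: open {t} ∋ x has {t} ∩ (A ∖ {t}) = ∅, so x is NOT a limit point.
  x = u: opens ∋ x are {t, u}, {r, t, u}, {t, u, v}, {r, t, u, v}, {s, t, u, v}, {r, s, t, u, v}; each meets A ∖ {u}, so x IS a limit point.
  x = v: opens ∋ x are {t, v}, {r, t, v}, {s, t, v}, {t, u, v}, {r, s, t, v}, {r, t, u, v}, {s, t, u, v}, {r, s, t, u, v}; each meets A ∖ {v}, so x IS a limit point.
Collecting: A' = {r, s, u, v}.


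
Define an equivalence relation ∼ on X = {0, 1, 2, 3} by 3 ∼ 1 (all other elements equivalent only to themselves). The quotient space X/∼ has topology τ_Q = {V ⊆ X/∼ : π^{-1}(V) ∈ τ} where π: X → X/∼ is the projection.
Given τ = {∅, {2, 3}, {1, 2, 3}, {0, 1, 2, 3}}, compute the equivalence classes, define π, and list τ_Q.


X/∼ = {[0], [1=3], [2]}; |τ_Q| = 3.

Equivalence classes: [0], [1=3], [2].
Quotient map π: X → X/∼ sends 0 ↦ [0], 1 ↦ [1=3], 2 ↦ [2], 3 ↦ [1=3].
For each subset V ⊆ X/∼, compute π^{-1}(V) ⊆ X and check whether π^{-1}(V) ∈ τ. V is open in τ_Q iff π^{-1}(V) ∈ τ.
  V = {}: π^{-1}(V) = ∅ ∈ τ ✓.
  V = {[0]}: π^{-1}(V) = {0} ∉ τ ✗.
  V = {[1=3]}: π^{-1}(V) = {1, 3} ∉ τ ✗.
  V = {[0], [1=3]}: π^{-1}(V) = {0, 1, 3} ∉ τ ✗.
  V = {[2]}: π^{-1}(V) = {2} ∉ τ ✗.
  V = {[0], [2]}: π^{-1}(V) = {0, 2} ∉ τ ✗.
  V = {[1=3], [2]}: π^{-1}(V) = {1, 2, 3} ∈ τ ✓.
  V = {[0], [1=3], [2]}: π^{-1}(V) = {0, 1, 2, 3} ∈ τ ✓.
Open sets in the quotient: τ_Q = {{}, {[1=3], [2]}, {[0], [1=3], [2]}} (3 elements).


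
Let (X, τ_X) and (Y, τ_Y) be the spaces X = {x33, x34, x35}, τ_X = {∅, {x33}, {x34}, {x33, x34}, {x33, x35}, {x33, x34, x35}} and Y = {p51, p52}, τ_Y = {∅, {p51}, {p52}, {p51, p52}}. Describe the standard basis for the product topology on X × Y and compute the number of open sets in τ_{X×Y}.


Basis B = {∅ × ∅, {x33} × {p51}, {x33} × {p52}, {x34} × {p51}, {x34} × {p52}, {x33} × {p51, p52}, {x33, x34} × {p51}, {x33, x35} × {p51}, {x33, x34} × {p52}, {x33, x35} × {p52}, {x34} × {p51, p52}, {x33, x34, x35} × {p51}, {x33, x34, x35} × {p52}, {x33, x34} × {p51, p52}, {x33, x35} × {p51, p52}, {x33, x34, x35} × {p51, p52}}; |τ_{X×Y}| = 36.

Enumerate products U × V with U ∈ τ_X, V ∈ τ_Y (deduplicated):
  ∅ × ∅ = {} (∅)
  {x33} × {p51} = {(x33,p51)}
  {x33} × {p52} = {(x33,p52)}
  {x34} × {p51} = {(x34,p51)}
  {x34} × {p52} = {(x34,p52)}
  {x33} × {p51, p52} = {(x33,p51), (x33,p52)}
  {x33, x34} × {p51} = {(x33,p51), (x34,p51)}
  {x33, x35} × {p51} = {(x33,p51), (x35,p51)}
  {x33, x34} × {p52} = {(x33,p52), (x34,p52)}
  {x33, x35} × {p52} = {(x33,p52), (x35,p52)}
  {x34} × {p51, p52} = {(x34,p51), (x34,p52)}
  {x33, x34, x35} × {p51} = {(x33,p51), (x34,p51), (x35,p51)}
  {x33, x34, x35} × {p52} = {(x33,p52), (x34,p52), (x35,p52)}
  {x33, x34} × {p51, p52} = {(x33,p51), (x33,p52), (x34,p51), (x34,p52)}
  {x33, x35} × {p51, p52} = {(x33,p51), (x33,p52), (x35,p51), (x35,p52)}
  {x33, x34, x35} × {p51, p52} = {(x33,p51), (x33,p52), (x34,p51), (x34,p52), (x35,p51), (x35,p52)}
These 16 distinct sets form the basis B.
Close under arbitrary unions to get τ_{X×Y}; counting gives |τ_{X×Y}| = 36.


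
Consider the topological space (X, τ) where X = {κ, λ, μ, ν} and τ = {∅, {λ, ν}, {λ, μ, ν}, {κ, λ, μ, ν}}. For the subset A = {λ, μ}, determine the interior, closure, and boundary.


int(A) = ∅, cl(A) = {κ, λ, μ, ν}, ∂A = {κ, λ, μ, ν}.

Closed sets in (X, τ) are complements of opens:
  closed(X, τ) = {∅, {κ}, {κ, μ}, {κ, λ, μ, ν}}.
int(A) = ⋃ {U ∈ τ : U ⊆ A}. Opens contained in A: ∅.
Taking the union of these: int(A) = ∅.
cl(A) = ⋂ {C closed : A ⊆ C}. Closed sets containing A: {κ, λ, μ, ν}.
Intersecting these: cl(A) = {κ, λ, μ, ν}.
∂A = cl(A) ∖ int(A) = {κ, λ, μ, ν} ∖ ∅ = {κ, λ, μ, ν}.


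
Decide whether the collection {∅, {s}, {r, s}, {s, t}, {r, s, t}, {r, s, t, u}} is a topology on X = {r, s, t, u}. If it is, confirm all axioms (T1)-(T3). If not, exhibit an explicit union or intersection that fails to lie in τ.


τ IS a topology on X.

Axiom (T1): ∅ ∈ τ? Yes; X ∈ τ? Yes.
Axiom (T2/T3): check pairwise unions and intersections of members of τ.
All pairwise intersections and unions checked — each lies in τ. Therefore τ satisfies (T1), (T2), (T3): it IS a topology on X.


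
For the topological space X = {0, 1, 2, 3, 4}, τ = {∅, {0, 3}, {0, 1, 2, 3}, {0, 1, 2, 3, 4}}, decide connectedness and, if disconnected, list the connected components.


(X, τ) is connected.

Find clopen sets (U ∈ τ with X ∖ U ∈ τ):
  U = ∅, X ∖ U = {0, 1, 2, 3, 4} — both open, so U is clopen.
  U = {0, 1, 2, 3, 4}, X ∖ U = ∅ — both open, so U is clopen.
Only trivial clopens (∅ and X) exist, so (X, τ) is connected.
Compute connected components by grouping points that agree on all clopens:
  component: {0, 1, 2, 3, 4}


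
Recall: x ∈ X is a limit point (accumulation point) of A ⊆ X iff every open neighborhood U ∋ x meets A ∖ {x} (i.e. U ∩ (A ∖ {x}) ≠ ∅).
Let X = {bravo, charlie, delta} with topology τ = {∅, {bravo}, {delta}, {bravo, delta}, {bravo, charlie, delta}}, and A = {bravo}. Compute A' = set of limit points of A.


A' = {charlie}

For each x ∈ X, list the open sets U ∈ τ with x ∈ U, then check whether U ∩ (A ∖ {x}) ≠ ∅ for every such U.
  x = bravo: open {bravo} ∋ x has {bravo} ∩ (A ∖ {bravo}) = ∅, so x is NOT a limit point.
  x = charlie: opens ∋ x are {bravo, charlie, delta}; each meets A ∖ {charlie}, so x IS a limit point.
  x = delta: open {delta} ∋ x has {delta} ∩ (A ∖ {delta}) = ∅, so x is NOT a limit point.
Collecting: A' = {charlie}.


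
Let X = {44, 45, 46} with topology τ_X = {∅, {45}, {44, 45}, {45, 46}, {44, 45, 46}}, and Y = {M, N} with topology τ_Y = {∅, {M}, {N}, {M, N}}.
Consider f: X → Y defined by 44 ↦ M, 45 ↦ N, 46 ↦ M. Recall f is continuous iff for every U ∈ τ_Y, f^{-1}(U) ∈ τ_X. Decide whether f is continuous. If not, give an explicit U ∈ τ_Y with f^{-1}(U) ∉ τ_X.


f is NOT continuous.

Compute f^{-1}(U) for each U ∈ τ_Y:
  U = ∅: f^{-1}(U) = ∅ ∈ τ_X ✓.
  U = {M}: f^{-1}(U) = {44, 46} ∉ τ_X ✗.
  U = {N}: f^{-1}(U) = {45} ∈ τ_X ✓.
  U = {M, N}: f^{-1}(U) = {44, 45, 46} ∈ τ_X ✓.
Found U = {M} with f^{-1}(U) = {44, 46} not in τ_X. Therefore f is NOT continuous.


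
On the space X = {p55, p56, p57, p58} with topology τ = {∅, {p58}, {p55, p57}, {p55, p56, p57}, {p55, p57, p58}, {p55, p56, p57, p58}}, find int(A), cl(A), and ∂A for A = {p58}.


int(A) = {p58}, cl(A) = {p58}, ∂A = ∅.

Closed sets in (X, τ) are complements of opens:
  closed(X, τ) = {∅, {p56}, {p58}, {p56, p58}, {p55, p56, p57}, {p55, p56, p57, p58}}.
int(A) = ⋃ {U ∈ τ : U ⊆ A}. Opens contained in A: ∅, {p58}.
Taking the union of these: int(A) = {p58}.
cl(A) = ⋂ {C closed : A ⊆ C}. Closed sets containing A: {p58}, {p56, p58}, {p55, p56, p57, p58}.
Intersecting these: cl(A) = {p58}.
∂A = cl(A) ∖ int(A) = {p58} ∖ {p58} = ∅.


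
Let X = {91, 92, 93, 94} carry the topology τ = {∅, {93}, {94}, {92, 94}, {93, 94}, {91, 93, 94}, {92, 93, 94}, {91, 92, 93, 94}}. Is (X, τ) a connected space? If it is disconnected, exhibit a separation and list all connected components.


(X, τ) is connected.

Find clopen sets (U ∈ τ with X ∖ U ∈ τ):
  U = ∅, X ∖ U = {91, 92, 93, 94} — both open, so U is clopen.
  U = {91, 92, 93, 94}, X ∖ U = ∅ — both open, so U is clopen.
Only trivial clopens (∅ and X) exist, so (X, τ) is connected.
Compute connected components by grouping points that agree on all clopens:
  component: {91, 92, 93, 94}


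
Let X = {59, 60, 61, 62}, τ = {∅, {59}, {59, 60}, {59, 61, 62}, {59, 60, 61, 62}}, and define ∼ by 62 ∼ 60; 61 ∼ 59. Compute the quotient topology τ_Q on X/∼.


X/∼ = {[59=61], [60=62]}; |τ_Q| = 2.

Equivalence classes: [59=61], [60=62].
Quotient map π: X → X/∼ sends 59 ↦ [59=61], 60 ↦ [60=62], 61 ↦ [59=61], 62 ↦ [60=62].
For each subset V ⊆ X/∼, compute π^{-1}(V) ⊆ X and check whether π^{-1}(V) ∈ τ. V is open in τ_Q iff π^{-1}(V) ∈ τ.
  V = {}: π^{-1}(V) = ∅ ∈ τ ✓.
  V = {[59=61]}: π^{-1}(V) = {59, 61} ∉ τ ✗.
  V = {[60=62]}: π^{-1}(V) = {60, 62} ∉ τ ✗.
  V = {[59=61], [60=62]}: π^{-1}(V) = {59, 60, 61, 62} ∈ τ ✓.
Open sets in the quotient: τ_Q = {{}, {[59=61], [60=62]}} (2 elements).


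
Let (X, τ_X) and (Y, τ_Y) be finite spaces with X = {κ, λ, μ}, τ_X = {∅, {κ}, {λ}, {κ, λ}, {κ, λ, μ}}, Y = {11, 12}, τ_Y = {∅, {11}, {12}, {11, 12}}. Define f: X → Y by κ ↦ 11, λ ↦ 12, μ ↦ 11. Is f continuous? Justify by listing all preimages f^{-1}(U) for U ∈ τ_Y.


f is NOT continuous.

Compute f^{-1}(U) for each U ∈ τ_Y:
  U = ∅: f^{-1}(U) = ∅ ∈ τ_X ✓.
  U = {11}: f^{-1}(U) = {κ, μ} ∉ τ_X ✗.
  U = {12}: f^{-1}(U) = {λ} ∈ τ_X ✓.
  U = {11, 12}: f^{-1}(U) = {κ, λ, μ} ∈ τ_X ✓.
Found U = {11} with f^{-1}(U) = {κ, μ} not in τ_X. Therefore f is NOT continuous.


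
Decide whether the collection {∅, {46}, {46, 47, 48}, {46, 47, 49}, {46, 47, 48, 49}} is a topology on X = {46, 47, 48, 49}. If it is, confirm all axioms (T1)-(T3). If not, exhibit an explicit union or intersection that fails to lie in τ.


τ is NOT a topology on X.

Axiom (T1): ∅ ∈ τ? Yes; X ∈ τ? Yes.
Axiom (T2/T3): check pairwise unions and intersections of members of τ.
Counterexample for (T3): {46, 47, 48} ∩ {46, 47, 49} = {46, 47} ∉ τ. Therefore τ is NOT a topology.


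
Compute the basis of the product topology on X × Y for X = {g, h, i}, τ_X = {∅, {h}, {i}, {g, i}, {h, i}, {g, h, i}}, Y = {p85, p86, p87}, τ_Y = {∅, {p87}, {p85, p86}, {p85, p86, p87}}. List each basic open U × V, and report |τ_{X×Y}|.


Basis B = {∅ × ∅, {h} × {p87}, {i} × {p87}, {g, i} × {p87}, {h} × {p85, p86}, {h, i} × {p87}, {i} × {p85, p86}, {g, h, i} × {p87}, {h} × {p85, p86, p87}, {i} × {p85, p86, p87}, {g, i} × {p85, p86}, {h, i} × {p85, p86}, {g, i} × {p85, p86, p87}, {g, h, i} × {p85, p86}, {h, i} × {p85, p86, p87}, {g, h, i} × {p85, p86, p87}}; |τ_{X×Y}| = 36.

Enumerate products U × V with U ∈ τ_X, V ∈ τ_Y (deduplicated):
  ∅ × ∅ = {} (∅)
  {h} × {p87} = {(h,p87)}
  {i} × {p87} = {(i,p87)}
  {g, i} × {p87} = {(g,p87), (i,p87)}
  {h} × {p85, p86} = {(h,p85), (h,p86)}
  {h, i} × {p87} = {(h,p87), (i,p87)}
  {i} × {p85, p86} = {(i,p85), (i,p86)}
  {g, h, i} × {p87} = {(g,p87), (h,p87), (i,p87)}
  {h} × {p85, p86, p87} = {(h,p85), (h,p86), (h,p87)}
  {i} × {p85, p86, p87} = {(i,p85), (i,p86), (i,p87)}
  {g, i} × {p85, p86} = {(g,p85), (g,p86), (i,p85), (i,p86)}
  {h, i} × {p85, p86} = {(h,p85), (h,p86), (i,p85), (i,p86)}
  {g, i} × {p85, p86, p87} = {(g,p85), (g,p86), (g,p87), (i,p85), (i,p86), (i,p87)}
  {g, h, i} × {p85, p86} = {(g,p85), (g,p86), (h,p85), (h,p86), (i,p85), (i,p86)}
  {h, i} × {p85, p86, p87} = {(h,p85), (h,p86), (h,p87), (i,p85), (i,p86), (i,p87)}
  {g, h, i} × {p85, p86, p87} = {(g,p85), (g,p86), (g,p87), (h,p85), (h,p86), (h,p87), (i,p85), (i,p86), (i,p87)}
These 16 distinct sets form the basis B.
Close under arbitrary unions to get τ_{X×Y}; counting gives |τ_{X×Y}| = 36.


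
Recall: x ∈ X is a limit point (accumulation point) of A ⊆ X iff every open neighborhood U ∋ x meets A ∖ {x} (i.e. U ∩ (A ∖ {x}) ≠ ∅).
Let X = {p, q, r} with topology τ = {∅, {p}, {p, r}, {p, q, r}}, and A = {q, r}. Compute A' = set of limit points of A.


A' = {q}

For each x ∈ X, list the open sets U ∈ τ with x ∈ U, then check whether U ∩ (A ∖ {x}) ≠ ∅ for every such U.
  x = p: open {p} ∋ x has {p} ∩ (A ∖ {p}) = ∅, so x is NOT a limit point.
  x = q: opens ∋ x are {p, q, r}; each meets A ∖ {q}, so x IS a limit point.
  x = r: open {p, r} ∋ x has {p, r} ∩ (A ∖ {r}) = ∅, so x is NOT a limit point.
Collecting: A' = {q}.


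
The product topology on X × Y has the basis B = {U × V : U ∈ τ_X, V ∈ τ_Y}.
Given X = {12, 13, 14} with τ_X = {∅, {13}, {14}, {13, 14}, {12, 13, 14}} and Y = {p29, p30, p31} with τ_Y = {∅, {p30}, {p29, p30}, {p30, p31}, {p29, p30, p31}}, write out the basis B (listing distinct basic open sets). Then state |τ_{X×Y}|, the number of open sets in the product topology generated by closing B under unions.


Basis B = {∅ × ∅, {13} × {p30}, {14} × {p30}, {13} × {p29, p30}, {13} × {p30, p31}, {13, 14} × {p30}, {14} × {p29, p30}, {14} × {p30, p31}, {12, 13, 14} × {p30}, {13} × {p29, p30, p31}, {14} × {p29, p30, p31}, {13, 14} × {p29, p30}, {13, 14} × {p30, p31}, {12, 13, 14} × {p29, p30}, {12, 13, 14} × {p30, p31}, {13, 14} × {p29, p30, p31}, {12, 13, 14} × {p29, p30, p31}}; |τ_{X×Y}| = 50.

Enumerate products U × V with U ∈ τ_X, V ∈ τ_Y (deduplicated):
  ∅ × ∅ = {} (∅)
  {13} × {p30} = {(13,p30)}
  {14} × {p30} = {(14,p30)}
  {13} × {p29, p30} = {(13,p29), (13,p30)}
  {13} × {p30, p31} = {(13,p30), (13,p31)}
  {13, 14} × {p30} = {(13,p30), (14,p30)}
  {14} × {p29, p30} = {(14,p29), (14,p30)}
  {14} × {p30, p31} = {(14,p30), (14,p31)}
  {12, 13, 14} × {p30} = {(12,p30), (13,p30), (14,p30)}
  {13} × {p29, p30, p31} = {(13,p29), (13,p30), (13,p31)}
  {14} × {p29, p30, p31} = {(14,p29), (14,p30), (14,p31)}
  {13, 14} × {p29, p30} = {(13,p29), (13,p30), (14,p29), (14,p30)}
  {13, 14} × {p30, p31} = {(13,p30), (13,p31), (14,p30), (14,p31)}
  {12, 13, 14} × {p29, p30} = {(12,p29), (12,p30), (13,p29), (13,p30), (14,p29), (14,p30)}
  {12, 13, 14} × {p30, p31} = {(12,p30), (12,p31), (13,p30), (13,p31), (14,p30), (14,p31)}
  {13, 14} × {p29, p30, p31} = {(13,p29), (13,p30), (13,p31), (14,p29), (14,p30), (14,p31)}
  {12, 13, 14} × {p29, p30, p31} = {(12,p29), (12,p30), (12,p31), (13,p29), (13,p30), (13,p31), (14,p29), (14,p30), (14,p31)}
These 17 distinct sets form the basis B.
Close under arbitrary unions to get τ_{X×Y}; counting gives |τ_{X×Y}| = 50.


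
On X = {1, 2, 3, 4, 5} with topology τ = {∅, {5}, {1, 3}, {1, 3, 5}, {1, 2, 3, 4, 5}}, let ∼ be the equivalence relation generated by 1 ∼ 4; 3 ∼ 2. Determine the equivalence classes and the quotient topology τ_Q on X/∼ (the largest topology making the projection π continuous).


X/∼ = {[1=4], [2=3], [5]}; |τ_Q| = 3.

Equivalence classes: [1=4], [2=3], [5].
Quotient map π: X → X/∼ sends 1 ↦ [1=4], 2 ↦ [2=3], 3 ↦ [2=3], 4 ↦ [1=4], 5 ↦ [5].
For each subset V ⊆ X/∼, compute π^{-1}(V) ⊆ X and check whether π^{-1}(V) ∈ τ. V is open in τ_Q iff π^{-1}(V) ∈ τ.
  V = {}: π^{-1}(V) = ∅ ∈ τ ✓.
  V = {[1=4]}: π^{-1}(V) = {1, 4} ∉ τ ✗.
  V = {[2=3]}: π^{-1}(V) = {2, 3} ∉ τ ✗.
  V = {[1=4], [2=3]}: π^{-1}(V) = {1, 2, 3, 4} ∉ τ ✗.
  V = {[5]}: π^{-1}(V) = {5} ∈ τ ✓.
  V = {[1=4], [5]}: π^{-1}(V) = {1, 4, 5} ∉ τ ✗.
  V = {[2=3], [5]}: π^{-1}(V) = {2, 3, 5} ∉ τ ✗.
  V = {[1=4], [2=3], [5]}: π^{-1}(V) = {1, 2, 3, 4, 5} ∈ τ ✓.
Open sets in the quotient: τ_Q = {{}, {[5]}, {[1=4], [2=3], [5]}} (3 elements).
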